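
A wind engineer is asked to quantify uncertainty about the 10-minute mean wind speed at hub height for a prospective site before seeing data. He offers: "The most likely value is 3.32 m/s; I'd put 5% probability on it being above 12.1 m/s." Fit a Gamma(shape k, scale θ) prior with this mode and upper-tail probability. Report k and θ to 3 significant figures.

k ≈ 2.53, θ ≈ 2.17

Gamma(k,θ) with k>1 has mode (k−1)θ, so θ = 3.32/(k−1).
Need P(X < 12.1) = 0.95 with θ tied to k this way. Start at k = 2, θ = 3.32: P(X<12.1) ≈ 0.879.
Too low — raise k to concentrate. Iterating converges to k ≈ 2.53.
Then θ = 3.32/(2.53−1) ≈ 2.17.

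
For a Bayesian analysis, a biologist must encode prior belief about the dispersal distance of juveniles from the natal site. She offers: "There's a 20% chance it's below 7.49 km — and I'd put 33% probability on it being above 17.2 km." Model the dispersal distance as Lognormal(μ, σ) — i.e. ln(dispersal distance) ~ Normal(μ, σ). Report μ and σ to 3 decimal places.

If T ~ Lognormal(μ,σ) then ln T ~ Normal(μ,σ), so the p-quantile of ln T is μ + z_p·σ.
ln(7.49) = 2.014 and ln(17.2) = 2.845; z_{0.2} = -0.8416, z_{0.67} = 0.4399.
σ = (2.845 − 2.014)/(0.4399 − (-0.8416)) = 0.649.
μ = 2.014 − (-0.8416)·0.649 = 2.560.

μ ≈ 2.560, σ ≈ 0.649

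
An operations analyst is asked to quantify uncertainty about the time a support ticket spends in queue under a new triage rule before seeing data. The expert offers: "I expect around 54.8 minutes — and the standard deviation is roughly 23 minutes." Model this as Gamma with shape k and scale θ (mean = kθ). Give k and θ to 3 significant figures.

k ≈ 5.68, θ ≈ 9.65

For Gamma(k, scale θ): mean = kθ, variance = kθ², so CV = 1/√k.
CV = SD/mean = 23/54.8 = 0.4197, hence k = 1/CV² = 5.68.
Then θ = mean/k = 54.8/5.68 = 9.65.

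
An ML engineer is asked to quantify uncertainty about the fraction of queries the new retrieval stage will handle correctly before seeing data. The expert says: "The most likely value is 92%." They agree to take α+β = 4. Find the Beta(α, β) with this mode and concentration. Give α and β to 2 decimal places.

For α,β > 1 the Beta mode is (α−1)/(α+β−2). With α+β = 4, the mode is (α−1)/2.
Set (α−1)/2 = 0.92 → α = 1 + 0.92·2 = 2.84.
β = 4 − α = 1.16.

α = 2.84, β = 1.16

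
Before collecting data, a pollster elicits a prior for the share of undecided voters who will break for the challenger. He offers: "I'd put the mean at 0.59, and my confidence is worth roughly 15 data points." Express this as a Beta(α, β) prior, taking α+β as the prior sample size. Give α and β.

α = 8.85, β = 6.15

Under the effective-sample-size interpretation, Beta(α, β) has prior mean α/(α+β) and prior sample size α+β.
So α+β = 15 and α/(α+β) = 0.59, giving α = 0.59·15 = 8.85 and β = 15 − 8.85 = 6.15.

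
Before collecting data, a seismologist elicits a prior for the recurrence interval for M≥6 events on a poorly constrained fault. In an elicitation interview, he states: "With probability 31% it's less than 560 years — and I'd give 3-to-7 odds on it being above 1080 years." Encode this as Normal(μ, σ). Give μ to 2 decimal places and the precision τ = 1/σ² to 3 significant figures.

For Normal(μ,σ), the p-quantile is μ + z_p·σ. Here z_{0.31} = -0.4959, z_{0.7} = 0.5244.
So 560 = μ − 0.4959σ and 1080 = μ + 0.5244σ.
Subtracting: σ = (1080 − 560)/(0.5244 − (-0.4959)) = 509.68.
Then μ = 560 − (-0.4959)·509.68 = 812.72.
Precision τ = 1/σ² = 1/509.7² = 3.85e-06.

μ = 812.72, τ = 3.85e-06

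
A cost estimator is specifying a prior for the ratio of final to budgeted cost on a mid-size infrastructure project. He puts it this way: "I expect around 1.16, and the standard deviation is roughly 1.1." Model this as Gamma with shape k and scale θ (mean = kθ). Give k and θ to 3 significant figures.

For Gamma(k, scale θ): mean = kθ, variance = kθ², so CV = 1/√k.
CV = SD/mean = 1.1/1.16 = 0.9483, hence k = 1/CV² = 1.11.
Then θ = mean/k = 1.16/1.11 = 1.04.

k ≈ 1.11, θ ≈ 1.04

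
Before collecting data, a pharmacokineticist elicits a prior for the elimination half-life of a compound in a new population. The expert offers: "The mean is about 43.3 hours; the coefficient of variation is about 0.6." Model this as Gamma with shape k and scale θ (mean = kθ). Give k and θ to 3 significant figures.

k ≈ 2.78, θ ≈ 15.6

For Gamma(k, scale θ): mean = kθ, variance = kθ², so CV = 1/√k.
CV = 0.6, hence k = 1/CV² = 2.78.
Then θ = mean/k = 43.3/2.78 = 15.6.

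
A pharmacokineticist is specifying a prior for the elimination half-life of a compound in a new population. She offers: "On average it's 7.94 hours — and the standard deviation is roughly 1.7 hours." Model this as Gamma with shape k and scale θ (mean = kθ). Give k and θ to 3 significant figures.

For Gamma(k, scale θ): mean = kθ, variance = kθ², so CV = 1/√k.
CV = SD/mean = 1.7/7.94 = 0.2141, hence k = 1/CV² = 21.8.
Then θ = mean/k = 7.94/21.8 = 0.364.

k ≈ 21.8, θ ≈ 0.364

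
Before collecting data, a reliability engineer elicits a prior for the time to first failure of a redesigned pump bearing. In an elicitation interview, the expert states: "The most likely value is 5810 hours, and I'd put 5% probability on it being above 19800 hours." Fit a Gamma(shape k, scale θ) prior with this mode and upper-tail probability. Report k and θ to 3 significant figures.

k ≈ 2.73, θ ≈ 3370

Gamma(k,θ) with k>1 has mode (k−1)θ, so θ = 5810/(k−1).
Need P(X < 19800) = 0.95 with θ tied to k this way. Start at k = 2, θ = 5810: P(X<19800) ≈ 0.854.
Too low — raise k to concentrate. Iterating converges to k ≈ 2.73.
Then θ = 5810/(2.73−1) ≈ 3370.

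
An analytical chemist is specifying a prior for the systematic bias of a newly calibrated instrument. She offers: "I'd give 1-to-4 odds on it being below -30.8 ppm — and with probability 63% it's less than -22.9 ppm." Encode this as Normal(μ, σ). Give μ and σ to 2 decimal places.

The p-quantile of Normal(μ,σ) is μ + z_p·σ, with z_{0.2} = -0.8416 and z_{0.63} = 0.3319.
Eliminate σ: μ = (z₂·x₁ − z₁·x₂)/(z₂ − z₁) = (0.3319·-30.8 − (-0.8416)·-22.9)/1.173 = -25.13.
Then σ = (x₂ − x₁)/(z₂ − z₁) = (-22.9 − -30.8)/1.173 = 6.73.

μ = -25.13, σ = 6.73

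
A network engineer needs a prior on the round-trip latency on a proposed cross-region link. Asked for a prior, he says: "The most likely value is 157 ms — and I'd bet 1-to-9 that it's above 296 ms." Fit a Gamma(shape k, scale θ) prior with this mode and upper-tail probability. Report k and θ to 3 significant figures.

Gamma(k,θ) with k>1 has mode (k−1)θ, so θ = 157/(k−1).
Need P(X < 296) = 0.9 with θ tied to k this way. Start at k = 2, θ = 157: P(X<296) ≈ 0.562.
Too low — raise k to concentrate. Iterating converges to k ≈ 5.75.
Then θ = 157/(5.75−1) ≈ 33.

k ≈ 5.75, θ ≈ 33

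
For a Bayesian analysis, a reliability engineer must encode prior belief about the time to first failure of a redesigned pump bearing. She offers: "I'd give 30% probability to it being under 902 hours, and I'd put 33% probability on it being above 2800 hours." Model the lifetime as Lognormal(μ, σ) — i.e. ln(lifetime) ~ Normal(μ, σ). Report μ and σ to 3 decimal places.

If T ~ Lognormal(μ,σ) then ln T ~ Normal(μ,σ), so the p-quantile of ln T is μ + z_p·σ.
ln(902) = 6.805 and ln(2800) = 7.937; z_{0.3} = -0.5244, z_{0.67} = 0.4399.
σ = (7.937 − 6.805)/(0.4399 − (-0.5244)) = 1.175.
μ = 6.805 − (-0.5244)·1.175 = 7.421.

μ ≈ 7.421, σ ≈ 1.175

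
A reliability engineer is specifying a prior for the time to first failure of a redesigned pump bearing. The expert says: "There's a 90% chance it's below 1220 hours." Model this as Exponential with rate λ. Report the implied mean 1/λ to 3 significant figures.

P(T < 1220.0) = 1 − e^(−λ·1220.0) = 0.9, so λ = −ln(1−0.9)/1220.0 = −ln(0.1)/1220.0 = 0.00189.
Mean = 1/λ = 530 hours.

mean ≈ 530 hours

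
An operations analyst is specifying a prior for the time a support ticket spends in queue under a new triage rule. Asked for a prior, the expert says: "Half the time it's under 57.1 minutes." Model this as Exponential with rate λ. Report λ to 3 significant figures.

Exponential median = ln 2 / λ, so λ = ln 2 / 57.1 = 0.0121.

λ ≈ 0.0121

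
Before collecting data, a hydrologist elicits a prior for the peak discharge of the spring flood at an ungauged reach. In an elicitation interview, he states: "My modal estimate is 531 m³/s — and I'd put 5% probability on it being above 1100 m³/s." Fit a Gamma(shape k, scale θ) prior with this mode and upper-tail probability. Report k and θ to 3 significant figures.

Gamma(k,θ) with k>1 has mode (k−1)θ, so θ = 531/(k−1).
Need P(X < 1100) = 0.95 with θ tied to k this way. Start at k = 2, θ = 531: P(X<1100) ≈ 0.613.
Too low — raise k to concentrate. Iterating converges to k ≈ 6.21.
Then θ = 531/(6.21−1) ≈ 102.

k ≈ 6.21, θ ≈ 102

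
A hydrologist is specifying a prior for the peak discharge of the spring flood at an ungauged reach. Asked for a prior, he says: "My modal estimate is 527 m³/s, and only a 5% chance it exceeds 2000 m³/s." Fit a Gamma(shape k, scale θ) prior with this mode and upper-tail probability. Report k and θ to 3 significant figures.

k ≈ 2.43, θ ≈ 369

Gamma(k,θ) with k>1 has mode (k−1)θ, so θ = 527/(k−1).
Need P(X < 2000) = 0.95 with θ tied to k this way. Start at k = 2, θ = 527: P(X<2000) ≈ 0.892.
Too low — raise k to concentrate. Iterating converges to k ≈ 2.43.
Then θ = 527/(2.43−1) ≈ 369.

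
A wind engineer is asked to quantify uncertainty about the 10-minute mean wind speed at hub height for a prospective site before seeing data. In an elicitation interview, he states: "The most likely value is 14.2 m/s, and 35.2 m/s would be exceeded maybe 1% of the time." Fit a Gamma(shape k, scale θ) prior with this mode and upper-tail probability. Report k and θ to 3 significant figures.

Gamma(k,θ) with k>1 has mode (k−1)θ, so θ = 14.2/(k−1).
Need P(X < 35.2) = 0.99 with θ tied to k this way. Start at k = 2, θ = 14.2: P(X<35.2) ≈ 0.708.
Too low — raise k to concentrate. Iterating converges to k ≈ 6.71.
Then θ = 14.2/(6.71−1) ≈ 2.49.

k ≈ 6.71, θ ≈ 2.49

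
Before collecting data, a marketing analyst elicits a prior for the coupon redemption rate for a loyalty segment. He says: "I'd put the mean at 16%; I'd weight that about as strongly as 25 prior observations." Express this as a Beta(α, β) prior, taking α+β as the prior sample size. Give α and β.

α = 4, β = 21

Under the effective-sample-size interpretation, Beta(α, β) has prior mean α/(α+β) and prior sample size α+β.
So α+β = 25 and α/(α+β) = 0.16, giving α = 0.16·25 = 4 and β = 25 − 4 = 21.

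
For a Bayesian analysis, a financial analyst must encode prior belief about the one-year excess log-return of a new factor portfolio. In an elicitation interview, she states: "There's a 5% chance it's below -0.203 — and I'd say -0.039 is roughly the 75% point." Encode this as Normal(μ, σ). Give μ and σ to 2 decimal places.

For Normal(μ,σ), the p-quantile is μ + z_p·σ. Here z_{0.05} = -1.645, z_{0.75} = 0.6745.
So -0.203 = μ − 1.645σ and -0.039 = μ + 0.6745σ.
Subtracting: σ = (-0.039 − -0.203)/(0.6745 − (-1.645)) = 0.07.
Then μ = -0.203 − (-1.645)·0.07 = -0.09.

μ = -0.09, σ = 0.07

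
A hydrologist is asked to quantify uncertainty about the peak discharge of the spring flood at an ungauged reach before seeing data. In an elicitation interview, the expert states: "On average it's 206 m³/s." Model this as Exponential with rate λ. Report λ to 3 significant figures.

Exponential mean = 1/λ, so λ = 1/206.0 = 0.00485.

λ ≈ 0.00485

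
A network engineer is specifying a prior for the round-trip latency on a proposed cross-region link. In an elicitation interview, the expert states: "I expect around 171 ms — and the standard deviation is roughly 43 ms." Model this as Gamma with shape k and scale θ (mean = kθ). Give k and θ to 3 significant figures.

For Gamma(k, scale θ): mean = kθ, variance = kθ², so CV = 1/√k.
CV = SD/mean = 43/171 = 0.2515, hence k = 1/CV² = 15.8.
Then θ = mean/k = 171/15.8 = 10.8.

k ≈ 15.8, θ ≈ 10.8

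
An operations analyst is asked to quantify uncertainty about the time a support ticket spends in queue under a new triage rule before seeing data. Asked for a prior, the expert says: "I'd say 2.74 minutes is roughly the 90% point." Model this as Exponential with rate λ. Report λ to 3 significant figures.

λ ≈ 0.84

P(T < 2.74) = 1 − e^(−λ·2.74) = 0.9, so λ = −ln(1−0.9)/2.74 = −ln(0.1)/2.74 = 0.84.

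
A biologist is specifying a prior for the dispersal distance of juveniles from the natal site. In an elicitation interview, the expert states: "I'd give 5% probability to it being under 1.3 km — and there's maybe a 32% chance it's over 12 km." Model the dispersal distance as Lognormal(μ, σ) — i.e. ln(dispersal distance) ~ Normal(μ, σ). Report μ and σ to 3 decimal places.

If T ~ Lognormal(μ,σ) then ln T ~ Normal(μ,σ), so the p-quantile of ln T is μ + z_p·σ.
ln(1.3) = 0.2624 and ln(12) = 2.485; z_{0.05} = -1.645, z_{0.68} = 0.4677.
σ = (2.485 − 0.2624)/(0.4677 − (-1.645)) = 1.052.
μ = 0.2624 − (-1.645)·1.052 = 1.993.

μ ≈ 1.993, σ ≈ 1.052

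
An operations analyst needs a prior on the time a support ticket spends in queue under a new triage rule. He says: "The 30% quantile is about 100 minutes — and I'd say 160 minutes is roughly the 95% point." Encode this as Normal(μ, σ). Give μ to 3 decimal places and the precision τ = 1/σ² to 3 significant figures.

For Normal(μ,σ), the p-quantile is μ + z_p·σ. Here z_{0.3} = -0.5244, z_{0.95} = 1.645.
So 100 = μ − 0.5244σ and 160 = μ + 1.645σ.
Subtracting: σ = (160 − 100)/(1.645 − (-0.5244)) = 27.659.
Then μ = 100 − (-0.5244)·27.659 = 114.505.
Precision τ = 1/σ² = 1/27.66² = 0.00131.

μ = 114.505, τ = 0.00131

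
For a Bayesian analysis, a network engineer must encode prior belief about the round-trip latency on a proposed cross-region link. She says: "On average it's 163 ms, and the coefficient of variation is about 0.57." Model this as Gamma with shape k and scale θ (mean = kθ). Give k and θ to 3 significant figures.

For Gamma(k, scale θ): mean = kθ, variance = kθ², so CV = 1/√k.
CV = 0.57, hence k = 1/CV² = 3.08.
Then θ = mean/k = 163/3.08 = 53.

k ≈ 3.08, θ ≈ 53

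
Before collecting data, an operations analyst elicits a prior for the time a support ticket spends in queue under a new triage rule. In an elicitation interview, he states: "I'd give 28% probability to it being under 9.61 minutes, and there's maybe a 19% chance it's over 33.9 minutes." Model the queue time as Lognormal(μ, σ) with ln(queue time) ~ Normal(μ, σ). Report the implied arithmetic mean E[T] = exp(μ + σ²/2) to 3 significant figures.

E[T] ≈ 23.1 minutes

If T ~ Lognormal(μ,σ) then ln T ~ Normal(μ,σ), so the p-quantile of ln T is μ + z_p·σ.
ln(9.61) = 2.263 and ln(33.9) = 3.523; z_{0.28} = -0.5828, z_{0.81} = 0.8779.
σ = (3.523 − 2.263)/(0.8779 − (-0.5828)) = 0.863.
μ = 2.263 − (-0.5828)·0.863 = 2.766.
E[T] = exp(μ + σ²/2) = exp(2.766 + 0.3724) = 23.1 minutes.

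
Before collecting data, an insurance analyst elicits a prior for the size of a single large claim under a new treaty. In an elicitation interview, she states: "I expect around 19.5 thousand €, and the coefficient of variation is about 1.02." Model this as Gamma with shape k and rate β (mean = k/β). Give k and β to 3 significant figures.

For Gamma(k, rate β): mean = k/β, variance = k/β², so CV = 1/√k.
CV = 1.02, hence k = 1/CV² = 0.961.
Then β = k/mean = 0.961/19.5 = 0.0493.

k ≈ 0.961, β ≈ 0.0493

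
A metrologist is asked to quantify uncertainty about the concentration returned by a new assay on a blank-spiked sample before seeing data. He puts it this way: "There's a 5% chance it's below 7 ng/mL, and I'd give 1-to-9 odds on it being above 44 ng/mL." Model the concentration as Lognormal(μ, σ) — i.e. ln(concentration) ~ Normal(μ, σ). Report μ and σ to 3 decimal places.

μ ≈ 2.979, σ ≈ 0.628

If T ~ Lognormal(μ,σ) then ln T ~ Normal(μ,σ), so the p-quantile of ln T is μ + z_p·σ.
ln(7) = 1.946 and ln(44) = 3.784; z_{0.05} = -1.645, z_{0.9} = 1.282.
σ = (3.784 − 1.946)/(1.282 − (-1.645)) = 0.628.
μ = 1.946 − (-1.645)·0.628 = 2.979.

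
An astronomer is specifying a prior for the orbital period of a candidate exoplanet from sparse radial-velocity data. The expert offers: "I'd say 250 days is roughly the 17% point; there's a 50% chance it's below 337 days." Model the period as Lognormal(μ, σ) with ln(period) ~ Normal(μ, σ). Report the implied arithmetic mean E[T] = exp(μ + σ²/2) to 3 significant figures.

If T ~ Lognormal(μ,σ) then ln T ~ Normal(μ,σ), so the p-quantile of ln T is μ + z_p·σ.
ln(250) = 5.521 and ln(337) = 5.82; z_{0.17} = -0.9542, z_{0.5} = 0.
σ = (5.82 − 5.521)/(0 − (-0.9542)) = 0.313.
μ = 5.521 − (-0.9542)·0.313 = 5.820.
E[T] = exp(μ + σ²/2) = exp(5.820 + 0.0490) = 354 days.

E[T] ≈ 354 days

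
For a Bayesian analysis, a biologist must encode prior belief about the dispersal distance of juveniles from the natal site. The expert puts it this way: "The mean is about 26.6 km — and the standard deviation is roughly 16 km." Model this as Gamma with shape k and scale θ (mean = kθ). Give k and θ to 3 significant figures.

For Gamma(k, scale θ): mean = kθ, variance = kθ², so CV = 1/√k.
CV = SD/mean = 16/26.6 = 0.6015, hence k = 1/CV² = 2.76.
Then θ = mean/k = 26.6/2.76 = 9.62.

k ≈ 2.76, θ ≈ 9.62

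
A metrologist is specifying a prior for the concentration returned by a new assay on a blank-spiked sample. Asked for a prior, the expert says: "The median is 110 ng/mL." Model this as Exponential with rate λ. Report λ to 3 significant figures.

λ ≈ 0.0063

Exponential median = ln 2 / λ, so λ = ln 2 / 110.0 = 0.0063.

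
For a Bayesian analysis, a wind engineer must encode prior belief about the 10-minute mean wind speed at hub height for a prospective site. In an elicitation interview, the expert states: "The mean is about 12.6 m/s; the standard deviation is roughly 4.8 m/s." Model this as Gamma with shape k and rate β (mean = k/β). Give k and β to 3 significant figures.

k ≈ 6.89, β ≈ 0.547

For Gamma(k, rate β): mean = k/β, variance = k/β², so CV = 1/√k.
CV = SD/mean = 4.8/12.6 = 0.381, hence k = 1/CV² = 6.89.
Then β = k/mean = 6.89/12.6 = 0.547.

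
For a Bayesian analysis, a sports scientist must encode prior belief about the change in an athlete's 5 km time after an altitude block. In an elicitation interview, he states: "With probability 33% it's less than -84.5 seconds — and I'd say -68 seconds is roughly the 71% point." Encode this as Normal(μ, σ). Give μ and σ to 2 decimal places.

μ = -77.19, σ = 16.61

For Normal(μ,σ), the p-quantile is μ + z_p·σ. Here z_{0.33} = -0.4399, z_{0.71} = 0.5534.
So -84.5 = μ − 0.4399σ and -68 = μ + 0.5534σ.
Subtracting: σ = (-68 − -84.5)/(0.5534 − (-0.4399)) = 16.61.
Then μ = -84.5 − (-0.4399)·16.61 = -77.19.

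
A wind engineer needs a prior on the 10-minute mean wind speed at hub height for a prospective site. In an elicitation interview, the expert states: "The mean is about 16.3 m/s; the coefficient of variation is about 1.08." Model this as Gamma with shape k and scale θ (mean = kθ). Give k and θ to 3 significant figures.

For Gamma(k, scale θ): mean = kθ, variance = kθ², so CV = 1/√k.
CV = 1.08, hence k = 1/CV² = 0.857.
Then θ = mean/k = 16.3/0.857 = 19.

k ≈ 0.857, θ ≈ 19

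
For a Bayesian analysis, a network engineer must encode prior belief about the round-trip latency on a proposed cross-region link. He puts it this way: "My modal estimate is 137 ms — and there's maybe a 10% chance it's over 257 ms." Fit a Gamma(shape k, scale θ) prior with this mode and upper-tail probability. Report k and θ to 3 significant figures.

Gamma(k,θ) with k>1 has mode (k−1)θ, so θ = 137/(k−1).
Need P(X < 257) = 0.9 with θ tied to k this way. Start at k = 2, θ = 137: P(X<257) ≈ 0.559.
Too low — raise k to concentrate. Iterating converges to k ≈ 5.83.
Then θ = 137/(5.83−1) ≈ 28.4.

k ≈ 5.83, θ ≈ 28.4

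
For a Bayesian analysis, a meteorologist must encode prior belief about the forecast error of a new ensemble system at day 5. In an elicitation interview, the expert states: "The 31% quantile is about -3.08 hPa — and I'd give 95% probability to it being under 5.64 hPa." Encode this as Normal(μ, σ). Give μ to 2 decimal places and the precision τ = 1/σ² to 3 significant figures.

The p-quantile of Normal(μ,σ) is μ + z_p·σ, with z_{0.31} = -0.4959 and z_{0.95} = 1.645.
Eliminate σ: μ = (z₂·x₁ − z₁·x₂)/(z₂ − z₁) = (1.645·-3.08 − (-0.4959)·5.64)/2.141 = -1.06.
Then σ = (x₂ − x₁)/(z₂ − z₁) = (5.64 − -3.08)/2.141 = 4.07.
Precision τ = 1/σ² = 1/4.073² = 0.0603.

μ = -1.06, τ = 0.0603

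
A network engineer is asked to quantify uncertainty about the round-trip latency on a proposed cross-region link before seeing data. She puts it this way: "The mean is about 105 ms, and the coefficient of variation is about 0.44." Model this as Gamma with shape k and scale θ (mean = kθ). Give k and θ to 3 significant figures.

k ≈ 5.17, θ ≈ 20.3

For Gamma(k, scale θ): mean = kθ, variance = kθ², so CV = 1/√k.
CV = 0.44, hence k = 1/CV² = 5.17.
Then θ = mean/k = 105/5.17 = 20.3.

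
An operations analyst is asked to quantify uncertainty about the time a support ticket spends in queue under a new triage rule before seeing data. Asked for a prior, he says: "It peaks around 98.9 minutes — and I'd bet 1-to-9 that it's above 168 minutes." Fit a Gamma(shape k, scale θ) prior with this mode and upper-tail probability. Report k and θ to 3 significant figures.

k ≈ 7.74, θ ≈ 14.7

Gamma(k,θ) with k>1 has mode (k−1)θ, so θ = 98.9/(k−1).
Need P(X < 168) = 0.9 with θ tied to k this way. Start at k = 2, θ = 98.9: P(X<168) ≈ 0.506.
Too low — raise k to concentrate. Iterating converges to k ≈ 7.74.
Then θ = 98.9/(7.74−1) ≈ 14.7.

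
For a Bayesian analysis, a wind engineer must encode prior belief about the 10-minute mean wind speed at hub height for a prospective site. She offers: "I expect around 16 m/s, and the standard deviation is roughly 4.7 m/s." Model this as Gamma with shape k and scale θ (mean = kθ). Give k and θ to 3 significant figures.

k ≈ 11.6, θ ≈ 1.38

For Gamma(k, scale θ): mean = kθ, variance = kθ², so CV = 1/√k.
CV = SD/mean = 4.7/16 = 0.2938, hence k = 1/CV² = 11.6.
Then θ = mean/k = 16/11.6 = 1.38.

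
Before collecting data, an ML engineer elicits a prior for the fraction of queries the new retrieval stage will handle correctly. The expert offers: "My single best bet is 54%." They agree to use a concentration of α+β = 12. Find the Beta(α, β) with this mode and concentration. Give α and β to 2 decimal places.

α = 6.40, β = 5.60

For α,β > 1 the Beta mode is (α−1)/(α+β−2). With α+β = 12, the mode is (α−1)/10.
Set (α−1)/10 = 0.54 → α = 1 + 0.54·10 = 6.40.
β = 12 − α = 5.60.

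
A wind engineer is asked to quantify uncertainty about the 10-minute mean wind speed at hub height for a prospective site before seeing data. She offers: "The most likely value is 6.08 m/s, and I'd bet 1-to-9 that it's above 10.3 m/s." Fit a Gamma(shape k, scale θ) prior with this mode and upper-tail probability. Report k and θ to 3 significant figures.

k ≈ 7.81, θ ≈ 0.893

Gamma(k,θ) with k>1 has mode (k−1)θ, so θ = 6.08/(k−1).
Need P(X < 10.3) = 0.9 with θ tied to k this way. Start at k = 2, θ = 6.08: P(X<10.3) ≈ 0.505.
Too low — raise k to concentrate. Iterating converges to k ≈ 7.81.
Then θ = 6.08/(7.81−1) ≈ 0.893.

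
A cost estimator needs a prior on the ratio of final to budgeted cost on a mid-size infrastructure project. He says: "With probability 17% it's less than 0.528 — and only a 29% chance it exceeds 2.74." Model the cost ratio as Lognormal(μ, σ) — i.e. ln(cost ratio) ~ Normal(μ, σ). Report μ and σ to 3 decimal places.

If T ~ Lognormal(μ,σ) then ln T ~ Normal(μ,σ), so the p-quantile of ln T is μ + z_p·σ.
ln(0.528) = -0.6387 and ln(2.74) = 1.008; z_{0.17} = -0.9542, z_{0.71} = 0.5534.
σ = (1.008 − -0.6387)/(0.5534 − (-0.9542)) = 1.092.
μ = -0.6387 − (-0.9542)·1.092 = 0.404.

μ ≈ 0.404, σ ≈ 1.092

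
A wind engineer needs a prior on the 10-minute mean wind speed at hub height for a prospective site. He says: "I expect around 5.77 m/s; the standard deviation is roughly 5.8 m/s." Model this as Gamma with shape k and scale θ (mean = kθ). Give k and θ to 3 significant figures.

For Gamma(k, scale θ): mean = kθ, variance = kθ², so CV = 1/√k.
CV = SD/mean = 5.8/5.77 = 1.005, hence k = 1/CV² = 0.99.
Then θ = mean/k = 5.77/0.99 = 5.83.

k ≈ 0.99, θ ≈ 5.83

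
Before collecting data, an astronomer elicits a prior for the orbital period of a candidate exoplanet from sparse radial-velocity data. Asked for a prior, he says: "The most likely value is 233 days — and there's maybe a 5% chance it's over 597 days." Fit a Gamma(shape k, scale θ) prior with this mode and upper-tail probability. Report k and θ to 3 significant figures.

k ≈ 4.06, θ ≈ 76.2

Gamma(k,θ) with k>1 has mode (k−1)θ, so θ = 233/(k−1).
Need P(X < 597) = 0.95 with θ tied to k this way. Start at k = 2, θ = 233: P(X<597) ≈ 0.725.
Too low — raise k to concentrate. Iterating converges to k ≈ 4.06.
Then θ = 233/(4.06−1) ≈ 76.2.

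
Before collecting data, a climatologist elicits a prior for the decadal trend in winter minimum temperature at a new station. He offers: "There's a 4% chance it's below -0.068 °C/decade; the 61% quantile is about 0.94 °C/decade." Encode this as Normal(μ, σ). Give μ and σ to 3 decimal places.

For Normal(μ,σ), the p-quantile is μ + z_p·σ. Here z_{0.04} = -1.751, z_{0.61} = 0.2793.
So -0.068 = μ − 1.751σ and 0.94 = μ + 0.2793σ.
Subtracting: σ = (0.94 − -0.068)/(0.2793 − (-1.751)) = 0.497.
Then μ = -0.068 − (-1.751)·0.497 = 0.801.

μ = 0.801, σ = 0.497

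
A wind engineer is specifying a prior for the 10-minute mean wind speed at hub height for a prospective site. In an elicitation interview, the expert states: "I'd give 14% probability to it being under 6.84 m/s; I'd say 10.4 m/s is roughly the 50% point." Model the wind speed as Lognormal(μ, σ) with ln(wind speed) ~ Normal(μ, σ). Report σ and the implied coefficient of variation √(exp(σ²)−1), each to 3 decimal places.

If T ~ Lognormal(μ,σ) then ln T ~ Normal(μ,σ), so the p-quantile of ln T is μ + z_p·σ.
ln(6.84) = 1.923 and ln(10.4) = 2.342; z_{0.14} = -1.08, z_{0.5} = 0.
σ = (2.342 − 1.923)/(0 − (-1.08)) = 0.388.
μ = 1.923 − (-1.08)·0.388 = 2.342.
CV = √(exp(σ²)−1) = √(exp(0.1504)−1) = 0.403.

σ ≈ 0.388, CV ≈ 0.403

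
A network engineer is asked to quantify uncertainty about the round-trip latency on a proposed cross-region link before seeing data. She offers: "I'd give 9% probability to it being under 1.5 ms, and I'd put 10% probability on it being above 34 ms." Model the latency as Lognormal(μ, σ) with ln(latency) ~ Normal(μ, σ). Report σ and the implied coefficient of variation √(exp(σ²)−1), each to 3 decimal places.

If T ~ Lognormal(μ,σ) then ln T ~ Normal(μ,σ), so the p-quantile of ln T is μ + z_p·σ.
ln(1.5) = 0.4055 and ln(34) = 3.526; z_{0.09} = -1.341, z_{0.9} = 1.282.
σ = (3.526 − 0.4055)/(1.282 − (-1.341)) = 1.190.
μ = 0.4055 − (-1.341)·1.190 = 2.001.
CV = √(exp(σ²)−1) = √(exp(1.4164)−1) = 1.767.

σ ≈ 1.190, CV ≈ 1.767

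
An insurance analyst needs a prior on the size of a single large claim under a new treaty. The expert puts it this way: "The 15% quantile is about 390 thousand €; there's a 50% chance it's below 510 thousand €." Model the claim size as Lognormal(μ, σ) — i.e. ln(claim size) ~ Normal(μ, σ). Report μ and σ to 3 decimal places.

If T ~ Lognormal(μ,σ) then ln T ~ Normal(μ,σ), so the p-quantile of ln T is μ + z_p·σ.
ln(390) = 5.966 and ln(510) = 6.234; z_{0.15} = -1.036, z_{0.5} = 0.
σ = (6.234 − 5.966)/(0 − (-1.036)) = 0.259.
μ = 5.966 − (-1.036)·0.259 = 6.234.

μ ≈ 6.234, σ ≈ 0.259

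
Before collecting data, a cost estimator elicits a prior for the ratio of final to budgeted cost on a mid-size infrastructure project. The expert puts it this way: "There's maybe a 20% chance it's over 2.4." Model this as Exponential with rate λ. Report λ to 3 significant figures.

P(T > 2.4) = e^(−λ·2.4) = 0.2, so λ = −ln(0.2)/2.4 = 0.671.

λ ≈ 0.671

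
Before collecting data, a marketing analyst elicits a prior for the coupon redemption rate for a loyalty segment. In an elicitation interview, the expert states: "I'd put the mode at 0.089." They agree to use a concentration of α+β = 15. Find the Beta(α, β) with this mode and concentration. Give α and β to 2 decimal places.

α = 2.16, β = 12.84

For α,β > 1 the Beta mode is (α−1)/(α+β−2). With α+β = 15, the mode is (α−1)/13.
Set (α−1)/13 = 0.089 → α = 1 + 0.089·13 = 2.16.
β = 15 − α = 12.84.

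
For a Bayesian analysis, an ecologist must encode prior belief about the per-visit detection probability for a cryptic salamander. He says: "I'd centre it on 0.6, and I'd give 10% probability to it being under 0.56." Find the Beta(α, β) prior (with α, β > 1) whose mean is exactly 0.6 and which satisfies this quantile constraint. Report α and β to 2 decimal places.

With mean 0.6 fixed, write α = 0.6s, β = 0.4s where s = α+β.
Need P(θ < 0.56) = 0.1 under Beta(0.6s, 0.4s). Normal approximation: (q−m)/√(m(1−m)/s) ≈ z_{0.1} = -1.28, so s ≈ 0.6·0.4·(-1.28)²/(0.56−0.6)² = 246.4.
At s = 246.4: P(θ<0.56) ≈ 0.101. Adjusting to match 0.1 gives s ≈ 248.14.
So α = 0.6·248.14 ≈ 148.88, β = 0.4·248.14 ≈ 99.25.

α ≈ 148.88, β ≈ 99.25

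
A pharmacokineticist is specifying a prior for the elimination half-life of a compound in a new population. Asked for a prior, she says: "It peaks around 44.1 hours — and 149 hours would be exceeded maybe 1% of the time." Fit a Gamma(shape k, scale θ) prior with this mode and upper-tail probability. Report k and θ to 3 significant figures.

k ≈ 3.95, θ ≈ 15

Gamma(k,θ) with k>1 has mode (k−1)θ, so θ = 44.1/(k−1).
Need P(X < 149) = 0.99 with θ tied to k this way. Start at k = 2, θ = 44.1: P(X<149) ≈ 0.851.
Too low — raise k to concentrate. Iterating converges to k ≈ 3.95.
Then θ = 44.1/(3.95−1) ≈ 15.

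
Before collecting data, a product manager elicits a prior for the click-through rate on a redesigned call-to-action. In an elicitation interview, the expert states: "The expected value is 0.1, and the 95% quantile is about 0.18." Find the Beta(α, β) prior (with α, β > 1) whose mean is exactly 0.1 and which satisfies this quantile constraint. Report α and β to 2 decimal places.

α ≈ 4.67, β ≈ 42.06

With mean 0.1 fixed, write α = 0.1s, β = 0.9s where s = α+β.
Need P(θ < 0.18) = 0.95 under Beta(0.1s, 0.9s). Normal approximation: (q−m)/√(m(1−m)/s) ≈ z_{0.95} = 1.64, so s ≈ 0.1·0.9·(1.64)²/(0.18−0.1)² = 38.0.
At s = 38.0: P(θ<0.18) ≈ 0.934. Adjusting to match 0.95 gives s ≈ 46.73.
So α = 0.1·46.73 ≈ 4.67, β = 0.9·46.73 ≈ 42.06.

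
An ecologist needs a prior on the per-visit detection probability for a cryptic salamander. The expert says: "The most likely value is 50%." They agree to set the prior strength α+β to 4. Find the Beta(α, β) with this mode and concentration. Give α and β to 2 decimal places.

For α,β > 1 the Beta mode is (α−1)/(α+β−2). With α+β = 4, the mode is (α−1)/2.
Set (α−1)/2 = 0.5 → α = 1 + 0.5·2 = 2.00.
β = 4 − α = 2.00.

α = 2.00, β = 2.00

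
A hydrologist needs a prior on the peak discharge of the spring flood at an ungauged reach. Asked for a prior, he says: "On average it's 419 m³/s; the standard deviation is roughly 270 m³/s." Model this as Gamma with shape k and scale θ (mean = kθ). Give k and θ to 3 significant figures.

k ≈ 2.41, θ ≈ 174

For Gamma(k, scale θ): mean = kθ, variance = kθ², so CV = 1/√k.
CV = SD/mean = 270/419 = 0.6444, hence k = 1/CV² = 2.41.
Then θ = mean/k = 419/2.41 = 174.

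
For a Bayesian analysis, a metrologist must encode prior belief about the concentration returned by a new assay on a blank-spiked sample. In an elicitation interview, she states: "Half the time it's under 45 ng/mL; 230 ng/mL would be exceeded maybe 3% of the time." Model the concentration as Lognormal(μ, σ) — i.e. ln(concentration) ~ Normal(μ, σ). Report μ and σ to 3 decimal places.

If T ~ Lognormal(μ,σ) then ln T ~ Normal(μ,σ), so the p-quantile of ln T is μ + z_p·σ.
ln(45) = 3.807 and ln(230) = 5.438; z_{0.5} = 0, z_{0.97} = 1.881.
σ = (5.438 − 3.807)/(1.881 − (0)) = 0.867.
μ = 3.807 − (0)·0.867 = 3.807.

μ ≈ 3.807, σ ≈ 0.867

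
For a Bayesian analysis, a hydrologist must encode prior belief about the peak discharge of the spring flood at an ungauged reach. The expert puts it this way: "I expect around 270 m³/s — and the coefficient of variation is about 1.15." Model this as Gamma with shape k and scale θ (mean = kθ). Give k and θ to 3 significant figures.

For Gamma(k, scale θ): mean = kθ, variance = kθ², so CV = 1/√k.
CV = 1.15, hence k = 1/CV² = 0.756.
Then θ = mean/k = 270/0.756 = 357.

k ≈ 0.756, θ ≈ 357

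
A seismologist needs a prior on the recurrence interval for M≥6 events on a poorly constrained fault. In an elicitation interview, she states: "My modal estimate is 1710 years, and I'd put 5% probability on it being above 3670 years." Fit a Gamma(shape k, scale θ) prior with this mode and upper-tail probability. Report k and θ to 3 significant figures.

Gamma(k,θ) with k>1 has mode (k−1)θ, so θ = 1710/(k−1).
Need P(X < 3670) = 0.95 with θ tied to k this way. Start at k = 2, θ = 1710: P(X<3670) ≈ 0.632.
Too low — raise k to concentrate. Iterating converges to k ≈ 5.73.
Then θ = 1710/(5.73−1) ≈ 362.

k ≈ 5.73, θ ≈ 362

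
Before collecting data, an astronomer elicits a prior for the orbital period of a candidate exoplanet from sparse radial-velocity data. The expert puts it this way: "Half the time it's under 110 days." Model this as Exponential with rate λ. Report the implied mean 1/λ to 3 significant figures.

mean ≈ 159 days

Exponential median = ln 2 / λ, so λ = ln 2 / 110.0 = 0.0063.
Mean = 1/λ = 159 days.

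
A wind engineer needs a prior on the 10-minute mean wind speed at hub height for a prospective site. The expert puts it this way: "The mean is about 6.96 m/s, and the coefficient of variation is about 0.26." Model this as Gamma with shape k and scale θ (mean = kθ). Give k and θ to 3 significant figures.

For Gamma(k, scale θ): mean = kθ, variance = kθ², so CV = 1/√k.
CV = 0.26, hence k = 1/CV² = 14.8.
Then θ = mean/k = 6.96/14.8 = 0.47.

k ≈ 14.8, θ ≈ 0.47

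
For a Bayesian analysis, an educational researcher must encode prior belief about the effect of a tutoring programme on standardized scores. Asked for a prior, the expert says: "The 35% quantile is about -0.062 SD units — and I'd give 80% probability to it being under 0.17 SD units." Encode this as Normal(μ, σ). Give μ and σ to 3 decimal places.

μ = 0.011, σ = 0.189

The p-quantile of Normal(μ,σ) is μ + z_p·σ, with z_{0.35} = -0.3853 and z_{0.8} = 0.8416.
Eliminate σ: μ = (z₂·x₁ − z₁·x₂)/(z₂ − z₁) = (0.8416·-0.062 − (-0.3853)·0.17)/1.227 = 0.011.
Then σ = (x₂ − x₁)/(z₂ − z₁) = (0.17 − -0.062)/1.227 = 0.189.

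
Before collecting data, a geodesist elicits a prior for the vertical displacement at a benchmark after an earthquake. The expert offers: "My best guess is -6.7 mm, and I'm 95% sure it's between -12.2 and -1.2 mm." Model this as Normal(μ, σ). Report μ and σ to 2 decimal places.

μ = -6.70, σ = 2.81

A symmetric 95% interval runs μ ± z·σ with z = 1.96.
Half-width = 5.5, so σ = 5.5/1.96 = 2.81.
μ is the stated best guess, -6.70.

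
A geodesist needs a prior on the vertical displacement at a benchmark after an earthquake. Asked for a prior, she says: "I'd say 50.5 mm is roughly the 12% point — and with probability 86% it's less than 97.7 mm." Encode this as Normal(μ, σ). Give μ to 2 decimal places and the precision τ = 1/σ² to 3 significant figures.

For Normal(μ,σ), the p-quantile is μ + z_p·σ. Here z_{0.12} = -1.175, z_{0.86} = 1.08.
So 50.5 = μ − 1.175σ and 97.7 = μ + 1.08σ.
Subtracting: σ = (97.7 − 50.5)/(1.08 − (-1.175)) = 20.93.
Then μ = 50.5 − (-1.175)·20.93 = 75.09.
Precision τ = 1/σ² = 1/20.93² = 0.00228.

μ = 75.09, τ = 0.00228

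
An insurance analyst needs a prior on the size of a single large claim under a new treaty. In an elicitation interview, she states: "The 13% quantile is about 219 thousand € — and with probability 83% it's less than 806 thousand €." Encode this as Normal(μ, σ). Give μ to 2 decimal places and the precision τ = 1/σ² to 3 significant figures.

μ = 536.80, τ = 1.26e-05

For Normal(μ,σ), the p-quantile is μ + z_p·σ. Here z_{0.13} = -1.126, z_{0.83} = 0.9542.
So 219 = μ − 1.126σ and 806 = μ + 0.9542σ.
Subtracting: σ = (806 − 219)/(0.9542 − (-1.126)) = 282.14.
Then μ = 219 − (-1.126)·282.14 = 536.80.
Precision τ = 1/σ² = 1/282.1² = 1.26e-05.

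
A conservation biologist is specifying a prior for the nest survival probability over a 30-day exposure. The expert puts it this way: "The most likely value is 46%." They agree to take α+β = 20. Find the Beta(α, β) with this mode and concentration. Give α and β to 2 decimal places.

For α,β > 1 the Beta mode is (α−1)/(α+β−2). With α+β = 20, the mode is (α−1)/18.
Set (α−1)/18 = 0.46 → α = 1 + 0.46·18 = 9.28.
β = 20 − α = 10.72.

α = 9.28, β = 10.72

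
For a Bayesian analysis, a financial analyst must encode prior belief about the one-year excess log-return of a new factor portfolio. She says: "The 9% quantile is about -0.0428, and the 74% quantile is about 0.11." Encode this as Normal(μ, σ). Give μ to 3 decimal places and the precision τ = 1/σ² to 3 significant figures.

For Normal(μ,σ), the p-quantile is μ + z_p·σ. Here z_{0.09} = -1.341, z_{0.74} = 0.6433.
So -0.0428 = μ − 1.341σ and 0.11 = μ + 0.6433σ.
Subtracting: σ = (0.11 − -0.0428)/(0.6433 − (-1.341)) = 0.077.
Then μ = -0.0428 − (-1.341)·0.077 = 0.060.
Precision τ = 1/σ² = 1/0.07701² = 169.

μ = 0.060, τ = 169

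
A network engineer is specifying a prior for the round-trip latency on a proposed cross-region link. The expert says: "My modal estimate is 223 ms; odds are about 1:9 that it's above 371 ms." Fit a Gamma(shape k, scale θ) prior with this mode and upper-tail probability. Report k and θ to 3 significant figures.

k ≈ 8.29, θ ≈ 30.6

Gamma(k,θ) with k>1 has mode (k−1)θ, so θ = 223/(k−1).
Need P(X < 371) = 0.9 with θ tied to k this way. Start at k = 2, θ = 223: P(X<371) ≈ 0.495.
Too low — raise k to concentrate. Iterating converges to k ≈ 8.29.
Then θ = 223/(8.29−1) ≈ 30.6.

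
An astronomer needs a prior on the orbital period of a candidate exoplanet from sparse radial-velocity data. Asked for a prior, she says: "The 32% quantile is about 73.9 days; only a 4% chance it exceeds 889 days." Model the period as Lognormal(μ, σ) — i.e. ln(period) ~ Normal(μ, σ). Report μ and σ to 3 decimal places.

μ ≈ 4.827, σ ≈ 1.121

If T ~ Lognormal(μ,σ) then ln T ~ Normal(μ,σ), so the p-quantile of ln T is μ + z_p·σ.
ln(73.9) = 4.303 and ln(889) = 6.79; z_{0.32} = -0.4677, z_{0.96} = 1.751.
σ = (6.79 − 4.303)/(1.751 − (-0.4677)) = 1.121.
μ = 4.303 − (-0.4677)·1.121 = 4.827.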